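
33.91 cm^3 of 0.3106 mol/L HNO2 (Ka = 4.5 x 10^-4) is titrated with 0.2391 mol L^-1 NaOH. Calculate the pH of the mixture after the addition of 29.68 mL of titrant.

3.66

Initial n(HNO2) = 0.3106 x 0.03391 = 0.01053 mol.
n(NaOH) added = 0.2391 x 0.02968 = 0.007096 mol, converting that many moles of HNO2 to NO2-.
Remaining n(HNO2) = 0.003436 mol; n(NO2-) = 0.007096 mol.
By Henderson-Hasselbalch, pH = pKa + log([A^-]/[HA]) = 3.35 + log(0.007096/0.003436) = 3.35 + (+0.31) = 3.66.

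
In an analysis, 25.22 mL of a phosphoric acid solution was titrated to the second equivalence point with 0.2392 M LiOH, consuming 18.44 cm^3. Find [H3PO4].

0.0874 M

n(LiOH) = 0.2392 x 0.01844 = 0.004411 mol.
At the second equivalence point, 2 mol OH^- react per mol H3PO4, so n(H3PO4) = 0.004411 / 2 = 0.002205 mol.
[H3PO4] = 0.002205 / 0.02522 L = 0.0874 M.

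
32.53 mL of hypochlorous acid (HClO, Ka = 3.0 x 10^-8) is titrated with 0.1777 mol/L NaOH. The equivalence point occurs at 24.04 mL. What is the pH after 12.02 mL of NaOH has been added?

7.52

12.02 mL is exactly half the equivalence volume (24.04/2), i.e. the half-equivalence point.
There, n(HA) = n(A^-), so pH = pKa = -log(3.0 x 10^-8) = 7.52.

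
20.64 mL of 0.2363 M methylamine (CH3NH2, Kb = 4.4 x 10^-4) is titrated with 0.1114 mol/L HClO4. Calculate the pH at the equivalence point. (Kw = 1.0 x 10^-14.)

5.88

n(CH3NH2) = 0.2363 x 0.02064 = 0.004877 mol; V(HClO4) at equivalence = 0.004877/0.1114 = 0.04378 L.
At equivalence the base is fully converted to CH3NH3+; total volume = 0.06442 L, so [CH3NH3+] = 0.004877/0.06442 = 0.07571 M.
Ka(CH3NH3+) = Kw/Kb = 1.0e-14 / 4.4 x 10^-4 = 2.27e-11.
[H^+] = sqrt(Ka x [CH3NH3+]) = sqrt(2.27e-11 x 0.07571) = 1.31e-6 M.
pH = -log(1.31e-6) = 5.88.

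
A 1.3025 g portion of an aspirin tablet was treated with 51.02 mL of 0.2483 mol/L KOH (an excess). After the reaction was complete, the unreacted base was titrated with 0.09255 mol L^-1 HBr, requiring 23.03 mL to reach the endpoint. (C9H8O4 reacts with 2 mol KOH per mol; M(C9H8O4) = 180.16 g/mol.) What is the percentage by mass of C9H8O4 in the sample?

72.9%

Total n(KOH) added = 0.2483 x 0.05102 = 0.01267 mol.
n(HBr) used = 0.09255 x 0.02303 = 0.002131 mol, which equals the excess n(KOH).
So n(KOH) consumed by the sample = 0.01267 - 0.002131 = 0.01054 mol.
n(C9H8O4) = 0.01054 / 2 = 0.005268 mol.
mass C9H8O4 = 0.005268 x 180.16 = 0.9492 g, so %C9H8O4 = 0.9492/1.3025 x 100 = 72.9%.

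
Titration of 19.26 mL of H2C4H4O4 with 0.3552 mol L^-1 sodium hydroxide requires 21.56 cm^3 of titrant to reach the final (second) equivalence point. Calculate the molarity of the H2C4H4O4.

0.199 M

n(NaOH) = 0.3552 x 0.02156 = 0.007658 mol.
At the final (second) equivalence point, 2 mol OH^- react per mol H2C4H4O4, so n(H2C4H4O4) = 0.007658 / 2 = 0.003829 mol.
[H2C4H4O4] = 0.003829 / 0.01926 L = 0.199 M.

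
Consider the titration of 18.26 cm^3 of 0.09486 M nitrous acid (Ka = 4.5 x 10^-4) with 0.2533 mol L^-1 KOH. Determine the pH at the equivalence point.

n(HNO2) = 0.09486 x 0.01826 = 0.001732 mol; V(KOH) at equivalence = 0.001732/0.2533 = 0.006838 L.
At equivalence all the acid is converted to NO2-; total volume = 0.01826 + 0.006838 = 0.02510 L, so [NO2-] = 0.001732/0.02510 = 0.06901 M.
Kb = Kw/Ka = 1.0e-14 / 4.5 x 10^-4 = 2.22e-11.
[OH^-] = sqrt(Kb x [NO2-]) = sqrt(2.22e-11 x 0.06901) = 1.24e-6 M.
pOH = 5.91, so pH = 14.00 - 5.91 = 8.09.

8.09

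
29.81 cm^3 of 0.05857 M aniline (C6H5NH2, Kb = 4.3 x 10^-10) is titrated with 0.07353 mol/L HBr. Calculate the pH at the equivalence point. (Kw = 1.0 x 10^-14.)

3.06

n(C6H5NH2) = 0.05857 x 0.02981 = 0.001746 mol; V(HBr) at equivalence = 0.001746/0.07353 = 0.02375 L.
At equivalence the base is fully converted to C6H5NH3+; total volume = 0.05356 L, so [C6H5NH3+] = 0.001746/0.05356 = 0.03260 M.
Ka(C6H5NH3+) = Kw/Kb = 1.0e-14 / 4.3 x 10^-10 = 2.33e-5.
[H^+] = sqrt(Ka x [C6H5NH3+]) = sqrt(2.33e-5 x 0.03260) = 0.000871 M.
pH = -log(0.000871) = 3.06.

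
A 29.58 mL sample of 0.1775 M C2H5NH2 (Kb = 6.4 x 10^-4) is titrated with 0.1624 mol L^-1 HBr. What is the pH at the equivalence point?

5.94

n(C2H5NH2) = 0.1775 x 0.02958 = 0.005250 mol; V(HBr) at equivalence = 0.005250/0.1624 = 0.03233 L.
At equivalence the base is fully converted to C2H5NH3+; total volume = 0.06191 L, so [C2H5NH3+] = 0.005250/0.06191 = 0.08481 M.
Ka(C2H5NH3+) = Kw/Kb = 1.0e-14 / 6.4 x 10^-4 = 1.56e-11.
[H^+] = sqrt(Ka x [C2H5NH3+]) = sqrt(1.56e-11 x 0.08481) = 1.15e-6 M.
pH = -log(1.15e-6) = 5.94.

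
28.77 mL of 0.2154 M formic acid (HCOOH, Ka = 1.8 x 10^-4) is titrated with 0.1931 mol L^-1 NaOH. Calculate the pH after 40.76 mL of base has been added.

12.38

n(acid) = 0.2154 x 0.02877 = 0.006197 mol; n(NaOH) added = 0.1931 x 0.04076 = 0.007871 mol.
Base is in excess by 0.007871 - 0.006197 = 0.001674 mol in a total volume of 0.06953 L.
[OH^-] = 0.001674/0.06953 = 0.02407 M, so pOH = 1.62 and pH = 14.00 - 1.62 = 12.38.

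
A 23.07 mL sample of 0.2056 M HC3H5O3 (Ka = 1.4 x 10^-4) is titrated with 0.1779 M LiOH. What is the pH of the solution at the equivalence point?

n(HC3H5O3) = 0.2056 x 0.02307 = 0.004743 mol; V(LiOH) at equivalence = 0.004743/0.1779 = 0.02666 L.
At equivalence all the acid is converted to C3H5O3-; total volume = 0.02307 + 0.02666 = 0.04973 L, so [C3H5O3-] = 0.004743/0.04973 = 0.09537 M.
Kb = Kw/Ka = 1.0e-14 / 1.4 x 10^-4 = 7.14e-11.
[OH^-] = sqrt(Kb x [C3H5O3-]) = sqrt(7.14e-11 x 0.09537) = 2.61e-6 M.
pOH = 5.58, so pH = 14.00 - 5.58 = 8.42.

8.42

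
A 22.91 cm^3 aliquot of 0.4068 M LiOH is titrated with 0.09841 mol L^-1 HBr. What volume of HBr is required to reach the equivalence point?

n(LiOH) = 0.4068 mol/L x 0.02291 L = 0.009320 mol.
At equivalence n(HBr) = n(LiOH) = 0.009320 mol.
V(HBr) = 0.009320 / 0.09841 = 0.09470 L = 94.7 mL.

94.7 mL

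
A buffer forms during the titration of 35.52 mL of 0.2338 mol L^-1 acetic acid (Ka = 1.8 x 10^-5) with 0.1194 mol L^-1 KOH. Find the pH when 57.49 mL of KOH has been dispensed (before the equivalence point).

Initial n(CH3COOH) = 0.2338 x 0.03552 = 0.008305 mol.
n(KOH) added = 0.1194 x 0.05749 = 0.006864 mol, converting that many moles of CH3COOH to CH3COO-.
Remaining n(CH3COOH) = 0.001440 mol; n(CH3COO-) = 0.006864 mol.
By Henderson-Hasselbalch, pH = pKa + log([A^-]/[HA]) = 4.74 + log(0.006864/0.001440) = 4.74 + (+0.68) = 5.42.

5.42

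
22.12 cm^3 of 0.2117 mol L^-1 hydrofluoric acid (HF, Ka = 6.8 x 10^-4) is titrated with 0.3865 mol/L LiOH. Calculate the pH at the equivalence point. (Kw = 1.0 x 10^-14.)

8.15

n(HF) = 0.2117 x 0.02212 = 0.004683 mol; V(LiOH) at equivalence = 0.004683/0.3865 = 0.01212 L.
At equivalence all the acid is converted to F-; total volume = 0.02212 + 0.01212 = 0.03424 L, so [F-] = 0.004683/0.03424 = 0.1368 M.
Kb = Kw/Ka = 1.0e-14 / 6.8 x 10^-4 = 1.47e-11.
[OH^-] = sqrt(Kb x [F-]) = sqrt(1.47e-11 x 0.1368) = 1.42e-6 M.
pOH = 5.85, so pH = 14.00 - 5.85 = 8.15.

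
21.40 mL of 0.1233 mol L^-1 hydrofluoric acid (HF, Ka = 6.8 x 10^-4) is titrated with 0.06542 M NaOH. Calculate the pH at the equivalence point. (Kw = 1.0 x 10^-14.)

n(HF) = 0.1233 x 0.02140 = 0.002639 mol; V(NaOH) at equivalence = 0.002639/0.06542 = 0.04033 L.
At equivalence all the acid is converted to F-; total volume = 0.02140 + 0.04033 = 0.06173 L, so [F-] = 0.002639/0.06173 = 0.04274 M.
Kb = Kw/Ka = 1.0e-14 / 6.8 x 10^-4 = 1.47e-11.
[OH^-] = sqrt(Kb x [F-]) = sqrt(1.47e-11 x 0.04274) = 7.93e-7 M.
pOH = 6.10, so pH = 14.00 - 6.10 = 7.90.

7.90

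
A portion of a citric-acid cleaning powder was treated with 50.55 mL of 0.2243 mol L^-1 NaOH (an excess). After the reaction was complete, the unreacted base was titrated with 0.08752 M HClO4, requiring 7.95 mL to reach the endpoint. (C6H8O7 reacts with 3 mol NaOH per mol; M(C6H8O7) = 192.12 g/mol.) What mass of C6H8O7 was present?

0.682 g

Total n(NaOH) added = 0.2243 x 0.05055 = 0.01134 mol.
n(HClO4) used = 0.08752 x 0.007950 = 0.0006958 mol, which equals the excess n(NaOH).
So n(NaOH) consumed by the sample = 0.01134 - 0.0006958 = 0.01064 mol.
n(C6H8O7) = 0.01064 / 3 = 0.003548 mol.
mass = 0.003548 mol x 192.12 g/mol = 0.682 g.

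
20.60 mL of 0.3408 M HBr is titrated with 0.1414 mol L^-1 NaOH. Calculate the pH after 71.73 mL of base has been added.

12.53

n(acid) = 0.3408 x 0.02060 = 0.007020 mol; n(NaOH) added = 0.1414 x 0.07173 = 0.01014 mol.
Base is in excess by 0.01014 - 0.007020 = 0.003122 mol in a total volume of 0.09233 L.
[OH^-] = 0.003122/0.09233 = 0.03382 M, so pOH = 1.47 and pH = 14.00 - 1.47 = 12.53.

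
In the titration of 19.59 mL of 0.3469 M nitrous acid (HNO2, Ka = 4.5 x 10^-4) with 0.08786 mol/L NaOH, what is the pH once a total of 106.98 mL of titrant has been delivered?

12.31

n(acid) = 0.3469 x 0.01959 = 0.006796 mol; n(NaOH) added = 0.08786 x 0.1070 = 0.009399 mol.
Base is in excess by 0.009399 - 0.006796 = 0.002603 mol in a total volume of 0.1266 L.
[OH^-] = 0.002603/0.1266 = 0.02057 M, so pOH = 1.69 and pH = 14.00 - 1.69 = 12.31.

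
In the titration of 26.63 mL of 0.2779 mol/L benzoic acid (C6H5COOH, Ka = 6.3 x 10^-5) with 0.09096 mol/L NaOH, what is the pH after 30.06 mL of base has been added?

Initial n(C6H5COOH) = 0.2779 x 0.02663 = 0.007400 mol.
n(NaOH) added = 0.09096 x 0.03006 = 0.002734 mol, converting that many moles of C6H5COOH to C6H5COO-.
Remaining n(C6H5COOH) = 0.004666 mol; n(C6H5COO-) = 0.002734 mol.
By Henderson-Hasselbalch, pH = pKa + log([A^-]/[HA]) = 4.20 + log(0.002734/0.004666) = 4.20 + (-0.23) = 3.97.

3.97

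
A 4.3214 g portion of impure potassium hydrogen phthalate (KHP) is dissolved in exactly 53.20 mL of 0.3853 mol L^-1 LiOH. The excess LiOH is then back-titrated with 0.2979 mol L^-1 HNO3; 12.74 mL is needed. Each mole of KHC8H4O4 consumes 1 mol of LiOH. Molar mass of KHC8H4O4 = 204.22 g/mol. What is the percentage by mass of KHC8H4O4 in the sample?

78.9%

Total n(LiOH) added = 0.3853 x 0.05320 = 0.02050 mol.
n(HNO3) used = 0.2979 x 0.01274 = 0.003795 mol, which equals the excess n(LiOH).
So n(LiOH) consumed by the sample = 0.02050 - 0.003795 = 0.01670 mol.
n(KHC8H4O4) = 0.01670 / 1 = 0.01670 mol.
mass KHC8H4O4 = 0.01670 x 204.22 = 3.411 g, so %KHC8H4O4 = 3.411/4.3214 x 100 = 78.9%.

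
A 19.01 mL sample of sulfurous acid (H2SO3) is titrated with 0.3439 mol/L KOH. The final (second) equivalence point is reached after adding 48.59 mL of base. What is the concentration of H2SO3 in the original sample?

0.440 M

n(KOH) = 0.3439 x 0.04859 = 0.01671 mol.
At the final (second) equivalence point, 2 mol OH^- react per mol H2SO3, so n(H2SO3) = 0.01671 / 2 = 0.008355 mol.
[H2SO3] = 0.008355 / 0.01901 L = 0.440 M.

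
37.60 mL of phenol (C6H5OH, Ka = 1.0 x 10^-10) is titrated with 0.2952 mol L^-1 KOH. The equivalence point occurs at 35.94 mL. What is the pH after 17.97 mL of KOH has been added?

10.00

17.97 mL is exactly half the equivalence volume (35.94/2), i.e. the half-equivalence point.
There, n(HA) = n(A^-), so pH = pKa = -log(1.0 x 10^-10) = 10.00.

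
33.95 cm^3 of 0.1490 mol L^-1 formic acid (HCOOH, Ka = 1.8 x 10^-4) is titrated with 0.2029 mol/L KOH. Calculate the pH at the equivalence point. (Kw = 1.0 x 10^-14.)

n(HCOOH) = 0.1490 x 0.03395 = 0.005059 mol; V(KOH) at equivalence = 0.005059/0.2029 = 0.02493 L.
At equivalence all the acid is converted to HCOO-; total volume = 0.03395 + 0.02493 = 0.05888 L, so [HCOO-] = 0.005059/0.05888 = 0.08591 M.
Kb = Kw/Ka = 1.0e-14 / 1.8 x 10^-4 = 5.56e-11.
[OH^-] = sqrt(Kb x [HCOO-]) = sqrt(5.56e-11 x 0.08591) = 2.18e-6 M.
pOH = 5.66, so pH = 14.00 - 5.66 = 8.34.

8.34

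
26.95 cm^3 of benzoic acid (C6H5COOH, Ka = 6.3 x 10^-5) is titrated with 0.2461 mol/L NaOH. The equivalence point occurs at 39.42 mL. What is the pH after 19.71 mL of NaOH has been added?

4.20

19.71 mL is exactly half the equivalence volume (39.42/2), i.e. the half-equivalence point.
There, n(HA) = n(A^-), so pH = pKa = -log(6.3 x 10^-5) = 4.20.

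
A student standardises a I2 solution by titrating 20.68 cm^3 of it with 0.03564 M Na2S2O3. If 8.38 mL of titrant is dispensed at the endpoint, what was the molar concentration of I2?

n(Na2S2O3) = 0.03564 x 0.008380 = 0.0002987 mol.
From the balanced equation, 2 mol Na2S2O3 reacts with 1 mol I2, so n(I2) = 0.0002987 x 1/2 = 0.0001493 mol.
[I2] = 0.0001493 / 0.02068 L = 0.00722 M.

0.00722 M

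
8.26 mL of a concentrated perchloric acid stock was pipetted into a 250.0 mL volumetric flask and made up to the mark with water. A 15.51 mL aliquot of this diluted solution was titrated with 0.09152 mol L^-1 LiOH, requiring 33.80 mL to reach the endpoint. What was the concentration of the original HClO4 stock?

6.04 M

n(LiOH) = 0.09152 x 0.03380 = 0.003093 mol.
n(HClO4) in the aliquot = 0.003093 mol.
[diluted HClO4] = 0.003093 / 0.01551 = 0.1994 M.
Dilution factor = 250.0/8.260 = 30.27, so [stock] = 0.1994 x 30.27 = 6.04 M.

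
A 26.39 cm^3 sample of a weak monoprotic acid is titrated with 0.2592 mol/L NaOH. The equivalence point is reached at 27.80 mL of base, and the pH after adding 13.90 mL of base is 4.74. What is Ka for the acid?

13.90 mL is half of the equivalence volume, so this is the half-equivalence point where [HA] = [A^-].
At half-equivalence pH = pKa, so pKa = 4.74.
Ka = 10^(-4.74) = 1.8 x 10^-5.

1.8 x 10^-5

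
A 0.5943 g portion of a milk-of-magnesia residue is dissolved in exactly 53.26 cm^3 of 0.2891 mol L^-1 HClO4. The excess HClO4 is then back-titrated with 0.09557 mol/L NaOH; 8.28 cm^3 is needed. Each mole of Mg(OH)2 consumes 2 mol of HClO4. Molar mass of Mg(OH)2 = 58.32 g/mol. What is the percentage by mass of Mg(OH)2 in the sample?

71.7%

Total n(HClO4) added = 0.2891 x 0.05326 = 0.01540 mol.
n(NaOH) used = 0.09557 x 0.008280 = 0.0007913 mol, which equals the excess n(HClO4).
So n(HClO4) consumed by the sample = 0.01540 - 0.0007913 = 0.01461 mol.
n(Mg(OH)2) = 0.01461 / 2 = 0.007303 mol.
mass Mg(OH)2 = 0.007303 x 58.32 = 0.4259 g, so %Mg(OH)2 = 0.4259/0.5943 x 100 = 71.7%.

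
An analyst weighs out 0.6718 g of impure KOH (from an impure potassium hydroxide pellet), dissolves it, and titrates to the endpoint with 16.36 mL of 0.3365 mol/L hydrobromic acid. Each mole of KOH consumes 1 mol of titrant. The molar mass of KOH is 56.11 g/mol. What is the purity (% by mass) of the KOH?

46.0%

n(HBr) = 0.3365 x 0.01636 = 0.005505 mol.
n(KOH) = 0.005505 / 1 = 0.005505 mol.
mass of KOH = 0.005505 x 56.11 = 0.3089 g.
% purity = 0.3089 / 0.6718 x 100 = 46.0%.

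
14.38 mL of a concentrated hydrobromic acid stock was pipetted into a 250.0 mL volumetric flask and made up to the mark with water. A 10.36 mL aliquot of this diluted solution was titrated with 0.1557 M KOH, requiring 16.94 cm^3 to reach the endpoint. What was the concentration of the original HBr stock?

n(KOH) = 0.1557 x 0.01694 = 0.002638 mol.
n(HBr) in the aliquot = 0.002638 mol.
[diluted HBr] = 0.002638 / 0.01036 = 0.2546 M.
Dilution factor = 250.0/14.38 = 17.39, so [stock] = 0.2546 x 17.39 = 4.43 M.

4.43 M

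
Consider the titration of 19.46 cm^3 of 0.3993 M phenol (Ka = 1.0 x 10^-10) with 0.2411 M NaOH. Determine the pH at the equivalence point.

11.59

n(C6H5OH) = 0.3993 x 0.01946 = 0.007770 mol; V(NaOH) at equivalence = 0.007770/0.2411 = 0.03223 L.
At equivalence all the acid is converted to C6H5O-; total volume = 0.01946 + 0.03223 = 0.05169 L, so [C6H5O-] = 0.007770/0.05169 = 0.1503 M.
Kb = Kw/Ka = 1.0e-14 / 1.0 x 10^-10 = 0.000100.
[OH^-] = sqrt(Kb x [C6H5O-]) = sqrt(0.000100 x 0.1503) = 0.00388 M.
pOH = 2.41, so pH = 14.00 - 2.41 = 11.59.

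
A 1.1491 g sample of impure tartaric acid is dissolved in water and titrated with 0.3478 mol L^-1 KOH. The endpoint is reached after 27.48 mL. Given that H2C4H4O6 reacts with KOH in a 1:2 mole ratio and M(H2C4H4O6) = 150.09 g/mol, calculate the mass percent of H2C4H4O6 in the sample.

62.4%

n(KOH) = 0.3478 x 0.02748 = 0.009558 mol.
n(H2C4H4O6) = 0.009558 / 2 = 0.004779 mol.
mass of H2C4H4O6 = 0.004779 x 150.09 = 0.7172 g.
% purity = 0.7172 / 1.1491 x 100 = 62.4%.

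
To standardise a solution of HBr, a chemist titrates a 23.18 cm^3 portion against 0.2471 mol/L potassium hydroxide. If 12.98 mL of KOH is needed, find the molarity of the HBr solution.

0.138 M

n(KOH) delivered = 0.2471 x 0.01298 = 0.003207 mol.
For a 1:1 reaction, n(HBr) = 0.003207 mol.
[HBr] = 0.003207 mol / 0.02318 L = 0.138 M.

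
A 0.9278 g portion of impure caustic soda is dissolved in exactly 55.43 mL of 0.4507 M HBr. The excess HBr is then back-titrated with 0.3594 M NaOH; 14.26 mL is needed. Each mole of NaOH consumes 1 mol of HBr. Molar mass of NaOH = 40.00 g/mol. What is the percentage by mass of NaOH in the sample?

Total n(HBr) added = 0.4507 x 0.05543 = 0.02498 mol.
n(NaOH) used = 0.3594 x 0.01426 = 0.005125 mol, which equals the excess n(HBr).
So n(HBr) consumed by the sample = 0.02498 - 0.005125 = 0.01986 mol.
n(NaOH) = 0.01986 / 1 = 0.01986 mol.
mass NaOH = 0.01986 x 40.00 = 0.7943 g, so %NaOH = 0.7943/0.9278 x 100 = 85.6%.

85.6%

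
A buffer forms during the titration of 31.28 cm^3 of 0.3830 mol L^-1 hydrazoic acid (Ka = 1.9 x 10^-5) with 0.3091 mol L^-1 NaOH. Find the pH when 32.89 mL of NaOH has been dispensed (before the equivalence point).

Initial n(HN3) = 0.3830 x 0.03128 = 0.01198 mol.
n(NaOH) added = 0.3091 x 0.03289 = 0.01017 mol, converting that many moles of HN3 to N3-.
Remaining n(HN3) = 0.001814 mol; n(N3-) = 0.01017 mol.
By Henderson-Hasselbalch, pH = pKa + log([A^-]/[HA]) = 4.72 + log(0.01017/0.001814) = 4.72 + (+0.75) = 5.47.

5.47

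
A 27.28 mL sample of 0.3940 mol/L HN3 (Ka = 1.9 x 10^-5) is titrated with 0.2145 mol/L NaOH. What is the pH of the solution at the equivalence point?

n(HN3) = 0.3940 x 0.02728 = 0.01075 mol; V(NaOH) at equivalence = 0.01075/0.2145 = 0.05011 L.
At equivalence all the acid is converted to N3-; total volume = 0.02728 + 0.05011 = 0.07739 L, so [N3-] = 0.01075/0.07739 = 0.1389 M.
Kb = Kw/Ka = 1.0e-14 / 1.9 x 10^-5 = 5.26e-10.
[OH^-] = sqrt(Kb x [N3-]) = sqrt(5.26e-10 x 0.1389) = 8.55e-6 M.
pOH = 5.07, so pH = 14.00 - 5.07 = 8.93.

8.93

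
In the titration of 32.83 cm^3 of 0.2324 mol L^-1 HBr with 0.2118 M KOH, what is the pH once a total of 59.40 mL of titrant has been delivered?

n(acid) = 0.2324 x 0.03283 = 0.007630 mol; n(KOH) added = 0.2118 x 0.05940 = 0.01258 mol.
Base is in excess by 0.01258 - 0.007630 = 0.004951 mol in a total volume of 0.09223 L.
[OH^-] = 0.004951/0.09223 = 0.05368 M, so pOH = 1.27 and pH = 14.00 - 1.27 = 12.73.

12.73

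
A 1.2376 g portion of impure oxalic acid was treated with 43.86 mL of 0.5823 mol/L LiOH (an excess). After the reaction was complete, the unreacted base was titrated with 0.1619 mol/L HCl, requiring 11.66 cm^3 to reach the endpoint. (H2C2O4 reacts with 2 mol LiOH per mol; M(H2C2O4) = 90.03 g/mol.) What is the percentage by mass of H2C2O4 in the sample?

Total n(LiOH) added = 0.5823 x 0.04386 = 0.02554 mol.
n(HCl) used = 0.1619 x 0.01166 = 0.001888 mol, which equals the excess n(LiOH).
So n(LiOH) consumed by the sample = 0.02554 - 0.001888 = 0.02365 mol.
n(H2C2O4) = 0.02365 / 2 = 0.01183 mol.
mass H2C2O4 = 0.01183 x 90.03 = 1.065 g, so %H2C2O4 = 1.065/1.2376 x 100 = 86.0%.

86.0%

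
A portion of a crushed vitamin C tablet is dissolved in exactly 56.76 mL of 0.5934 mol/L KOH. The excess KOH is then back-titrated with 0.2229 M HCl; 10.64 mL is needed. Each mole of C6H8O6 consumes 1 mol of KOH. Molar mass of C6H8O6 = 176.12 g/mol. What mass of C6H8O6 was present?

Total n(KOH) added = 0.5934 x 0.05676 = 0.03368 mol.
n(HCl) used = 0.2229 x 0.01064 = 0.002372 mol, which equals the excess n(KOH).
So n(KOH) consumed by the sample = 0.03368 - 0.002372 = 0.03131 mol.
n(C6H8O6) = 0.03131 / 1 = 0.03131 mol.
mass = 0.03131 mol x 176.12 g/mol = 5.51 g.

5.51 g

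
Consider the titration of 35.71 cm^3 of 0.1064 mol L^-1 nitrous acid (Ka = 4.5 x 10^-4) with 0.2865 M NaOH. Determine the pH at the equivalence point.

n(HNO2) = 0.1064 x 0.03571 = 0.003800 mol; V(NaOH) at equivalence = 0.003800/0.2865 = 0.01326 L.
At equivalence all the acid is converted to NO2-; total volume = 0.03571 + 0.01326 = 0.04897 L, so [NO2-] = 0.003800/0.04897 = 0.07759 M.
Kb = Kw/Ka = 1.0e-14 / 4.5 x 10^-4 = 2.22e-11.
[OH^-] = sqrt(Kb x [NO2-]) = sqrt(2.22e-11 x 0.07759) = 1.31e-6 M.
pOH = 5.88, so pH = 14.00 - 5.88 = 8.12.

8.12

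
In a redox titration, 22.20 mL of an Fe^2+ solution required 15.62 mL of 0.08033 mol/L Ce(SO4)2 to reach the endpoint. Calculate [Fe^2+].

n(Ce(SO4)2) = 0.08033 x 0.01562 = 0.001255 mol.
From the balanced equation, 1 mol Ce(SO4)2 reacts with 1 mol Fe^2+, so n(Fe^2+) = 0.001255 x 1/1 = 0.001255 mol.
[Fe^2+] = 0.001255 / 0.02220 L = 0.0565 M.

0.0565 M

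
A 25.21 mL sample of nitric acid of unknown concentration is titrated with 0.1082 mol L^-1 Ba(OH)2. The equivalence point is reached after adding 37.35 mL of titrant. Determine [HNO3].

0.321 M

n(Ba(OH)2) delivered = 0.1082 x 0.03735 = 0.004041 mol.
The reaction is 2 HNO3 + 1 Ba(OH)2, so n(HNO3) = 0.004041 x 2/1 = 0.008083 mol.
[HNO3] = 0.008083 mol / 0.02521 L = 0.321 M.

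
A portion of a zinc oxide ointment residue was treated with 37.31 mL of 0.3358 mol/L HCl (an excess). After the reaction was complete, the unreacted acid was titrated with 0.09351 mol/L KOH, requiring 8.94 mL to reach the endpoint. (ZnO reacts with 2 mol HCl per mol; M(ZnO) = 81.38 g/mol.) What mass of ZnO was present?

Total n(HCl) added = 0.3358 x 0.03731 = 0.01253 mol.
n(KOH) used = 0.09351 x 0.008940 = 0.0008360 mol, which equals the excess n(HCl).
So n(HCl) consumed by the sample = 0.01253 - 0.0008360 = 0.01169 mol.
n(ZnO) = 0.01169 / 2 = 0.005846 mol.
mass = 0.005846 mol x 81.38 g/mol = 0.476 g.

0.476 g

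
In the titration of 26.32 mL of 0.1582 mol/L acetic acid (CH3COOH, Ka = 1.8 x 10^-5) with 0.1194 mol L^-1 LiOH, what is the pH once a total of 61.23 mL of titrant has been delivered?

12.56

n(acid) = 0.1582 x 0.02632 = 0.004164 mol; n(LiOH) added = 0.1194 x 0.06123 = 0.007311 mol.
Base is in excess by 0.007311 - 0.004164 = 0.003147 mol in a total volume of 0.08755 L.
[OH^-] = 0.003147/0.08755 = 0.03595 M, so pOH = 1.44 and pH = 14.00 - 1.44 = 12.56.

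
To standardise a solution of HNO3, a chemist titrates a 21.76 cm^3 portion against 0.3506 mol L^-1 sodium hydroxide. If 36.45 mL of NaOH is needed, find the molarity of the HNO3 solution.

0.587 M

n(NaOH) delivered = 0.3506 x 0.03645 = 0.01278 mol.
For a 1:1 reaction, n(HNO3) = 0.01278 mol.
[HNO3] = 0.01278 mol / 0.02176 L = 0.587 M.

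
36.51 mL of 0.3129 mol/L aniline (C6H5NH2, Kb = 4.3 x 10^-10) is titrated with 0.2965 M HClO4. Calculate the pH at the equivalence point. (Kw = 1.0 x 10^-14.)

2.73

n(C6H5NH2) = 0.3129 x 0.03651 = 0.01142 mol; V(HClO4) at equivalence = 0.01142/0.2965 = 0.03853 L.
At equivalence the base is fully converted to C6H5NH3+; total volume = 0.07504 L, so [C6H5NH3+] = 0.01142/0.07504 = 0.1522 M.
Ka(C6H5NH3+) = Kw/Kb = 1.0e-14 / 4.3 x 10^-10 = 2.33e-5.
[H^+] = sqrt(Ka x [C6H5NH3+]) = sqrt(2.33e-5 x 0.1522) = 0.00188 M.
pH = -log(0.00188) = 2.73.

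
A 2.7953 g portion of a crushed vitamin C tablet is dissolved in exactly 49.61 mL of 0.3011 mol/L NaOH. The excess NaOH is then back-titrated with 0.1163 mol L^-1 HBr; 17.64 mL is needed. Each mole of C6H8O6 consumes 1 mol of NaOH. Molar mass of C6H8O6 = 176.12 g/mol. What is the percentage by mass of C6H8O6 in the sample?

Total n(NaOH) added = 0.3011 x 0.04961 = 0.01494 mol.
n(HBr) used = 0.1163 x 0.01764 = 0.002052 mol, which equals the excess n(NaOH).
So n(NaOH) consumed by the sample = 0.01494 - 0.002052 = 0.01289 mol.
n(C6H8O6) = 0.01289 / 1 = 0.01289 mol.
mass C6H8O6 = 0.01289 x 176.12 = 2.269 g, so %C6H8O6 = 2.269/2.7953 x 100 = 81.2%.

81.2%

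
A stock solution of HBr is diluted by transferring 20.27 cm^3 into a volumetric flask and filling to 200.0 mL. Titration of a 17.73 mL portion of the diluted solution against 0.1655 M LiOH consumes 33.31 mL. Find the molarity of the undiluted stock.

n(LiOH) = 0.1655 x 0.03331 = 0.005513 mol.
n(HBr) in the aliquot = 0.005513 mol.
[diluted HBr] = 0.005513 / 0.01773 = 0.3109 M.
Dilution factor = 200.0/20.27 = 9.867, so [stock] = 0.3109 x 9.867 = 3.07 M.

3.07 M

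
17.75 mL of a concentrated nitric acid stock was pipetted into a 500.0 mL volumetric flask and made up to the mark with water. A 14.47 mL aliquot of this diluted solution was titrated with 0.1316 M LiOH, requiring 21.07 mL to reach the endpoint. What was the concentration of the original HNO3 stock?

n(LiOH) = 0.1316 x 0.02107 = 0.002773 mol.
n(HNO3) in the aliquot = 0.002773 mol.
[diluted HNO3] = 0.002773 / 0.01447 = 0.1916 M.
Dilution factor = 500.0/17.75 = 28.17, so [stock] = 0.1916 x 28.17 = 5.40 M.

5.40 M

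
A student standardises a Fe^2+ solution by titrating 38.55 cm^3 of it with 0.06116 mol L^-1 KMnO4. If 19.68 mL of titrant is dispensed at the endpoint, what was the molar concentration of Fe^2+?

n(KMnO4) = 0.06116 x 0.01968 = 0.001204 mol.
From the balanced equation, 1 mol KMnO4 reacts with 5 mol Fe^2+, so n(Fe^2+) = 0.001204 x 5/1 = 0.006018 mol.
[Fe^2+] = 0.006018 / 0.03855 L = 0.156 M.

0.156 M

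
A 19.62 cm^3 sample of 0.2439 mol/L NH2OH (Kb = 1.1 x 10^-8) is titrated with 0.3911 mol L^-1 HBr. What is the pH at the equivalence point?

3.43

n(NH2OH) = 0.2439 x 0.01962 = 0.004785 mol; V(HBr) at equivalence = 0.004785/0.3911 = 0.01224 L.
At equivalence the base is fully converted to NH3OH+; total volume = 0.03186 L, so [NH3OH+] = 0.004785/0.03186 = 0.1502 M.
Ka(NH3OH+) = Kw/Kb = 1.0e-14 / 1.1 x 10^-8 = 9.09e-7.
[H^+] = sqrt(Ka x [NH3OH+]) = sqrt(9.09e-7 x 0.1502) = 0.000370 M.
pH = -log(0.000370) = 3.43.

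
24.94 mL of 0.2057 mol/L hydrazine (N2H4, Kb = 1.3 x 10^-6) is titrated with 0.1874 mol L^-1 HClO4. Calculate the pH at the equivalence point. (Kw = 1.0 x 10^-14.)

4.56

n(N2H4) = 0.2057 x 0.02494 = 0.005130 mol; V(HClO4) at equivalence = 0.005130/0.1874 = 0.02738 L.
At equivalence the base is fully converted to N2H5+; total volume = 0.05232 L, so [N2H5+] = 0.005130/0.05232 = 0.09806 M.
Ka(N2H5+) = Kw/Kb = 1.0e-14 / 1.3 x 10^-6 = 7.69e-9.
[H^+] = sqrt(Ka x [N2H5+]) = sqrt(7.69e-9 x 0.09806) = 2.75e-5 M.
pH = -log(2.75e-5) = 4.56.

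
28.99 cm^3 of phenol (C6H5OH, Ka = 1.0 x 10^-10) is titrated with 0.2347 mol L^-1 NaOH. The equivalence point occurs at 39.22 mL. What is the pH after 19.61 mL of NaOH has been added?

19.61 mL is exactly half the equivalence volume (39.22/2), i.e. the half-equivalence point.
There, n(HA) = n(A^-), so pH = pKa = -log(1.0 x 10^-10) = 10.00.

10.00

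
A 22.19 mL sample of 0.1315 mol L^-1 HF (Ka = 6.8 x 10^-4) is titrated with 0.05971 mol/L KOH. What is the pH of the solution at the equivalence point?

7.89

n(HF) = 0.1315 x 0.02219 = 0.002918 mol; V(KOH) at equivalence = 0.002918/0.05971 = 0.04887 L.
At equivalence all the acid is converted to F-; total volume = 0.02219 + 0.04887 = 0.07106 L, so [F-] = 0.002918/0.07106 = 0.04106 M.
Kb = Kw/Ka = 1.0e-14 / 6.8 x 10^-4 = 1.47e-11.
[OH^-] = sqrt(Kb x [F-]) = sqrt(1.47e-11 x 0.04106) = 7.77e-7 M.
pOH = 6.11, so pH = 14.00 - 6.11 = 7.89.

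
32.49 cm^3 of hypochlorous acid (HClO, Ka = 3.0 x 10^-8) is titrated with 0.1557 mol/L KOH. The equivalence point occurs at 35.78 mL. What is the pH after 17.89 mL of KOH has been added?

17.89 mL is exactly half the equivalence volume (35.78/2), i.e. the half-equivalence point.
There, n(HA) = n(A^-), so pH = pKa = -log(3.0 x 10^-8) = 7.52.

7.52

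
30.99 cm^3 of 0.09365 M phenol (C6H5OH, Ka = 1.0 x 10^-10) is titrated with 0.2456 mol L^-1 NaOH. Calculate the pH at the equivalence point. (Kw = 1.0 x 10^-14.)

11.42

n(C6H5OH) = 0.09365 x 0.03099 = 0.002902 mol; V(NaOH) at equivalence = 0.002902/0.2456 = 0.01182 L.
At equivalence all the acid is converted to C6H5O-; total volume = 0.03099 + 0.01182 = 0.04281 L, so [C6H5O-] = 0.002902/0.04281 = 0.06780 M.
Kb = Kw/Ka = 1.0e-14 / 1.0 x 10^-10 = 0.000100.
[OH^-] = sqrt(Kb x [C6H5O-]) = sqrt(0.000100 x 0.06780) = 0.00260 M.
pOH = 2.58, so pH = 14.00 - 2.58 = 11.42.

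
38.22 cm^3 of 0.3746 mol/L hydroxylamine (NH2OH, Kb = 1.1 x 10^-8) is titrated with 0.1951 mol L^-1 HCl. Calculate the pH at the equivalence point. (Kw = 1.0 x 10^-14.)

3.47

n(NH2OH) = 0.3746 x 0.03822 = 0.01432 mol; V(HCl) at equivalence = 0.01432/0.1951 = 0.07338 L.
At equivalence the base is fully converted to NH3OH+; total volume = 0.1116 L, so [NH3OH+] = 0.01432/0.1116 = 0.1283 M.
Ka(NH3OH+) = Kw/Kb = 1.0e-14 / 1.1 x 10^-8 = 9.09e-7.
[H^+] = sqrt(Ka x [NH3OH+]) = sqrt(9.09e-7 x 0.1283) = 0.000342 M.
pH = -log(0.000342) = 3.47.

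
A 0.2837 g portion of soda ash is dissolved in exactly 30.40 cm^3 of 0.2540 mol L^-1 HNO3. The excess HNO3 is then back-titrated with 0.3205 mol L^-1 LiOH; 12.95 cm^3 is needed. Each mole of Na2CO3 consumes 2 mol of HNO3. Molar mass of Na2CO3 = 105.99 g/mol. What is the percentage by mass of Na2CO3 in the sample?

66.7%

Total n(HNO3) added = 0.2540 x 0.03040 = 0.007722 mol.
n(LiOH) used = 0.3205 x 0.01295 = 0.004150 mol, which equals the excess n(HNO3).
So n(HNO3) consumed by the sample = 0.007722 - 0.004150 = 0.003571 mol.
n(Na2CO3) = 0.003571 / 2 = 0.001786 mol.
mass Na2CO3 = 0.001786 x 105.99 = 0.1893 g, so %Na2CO3 = 0.1893/0.2837 x 100 = 66.7%.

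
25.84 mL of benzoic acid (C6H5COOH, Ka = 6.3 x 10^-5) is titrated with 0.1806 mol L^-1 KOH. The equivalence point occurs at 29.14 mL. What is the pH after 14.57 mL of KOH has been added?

4.20

14.57 mL is exactly half the equivalence volume (29.14/2), i.e. the half-equivalence point.
There, n(HA) = n(A^-), so pH = pKa = -log(6.3 x 10^-5) = 4.20.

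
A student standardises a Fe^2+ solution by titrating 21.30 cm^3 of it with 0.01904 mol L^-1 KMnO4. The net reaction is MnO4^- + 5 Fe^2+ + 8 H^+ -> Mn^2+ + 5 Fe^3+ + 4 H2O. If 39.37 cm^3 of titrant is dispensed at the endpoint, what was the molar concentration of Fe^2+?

n(KMnO4) = 0.01904 x 0.03937 = 0.0007496 mol.
From the balanced equation, 1 mol KMnO4 reacts with 5 mol Fe^2+, so n(Fe^2+) = 0.0007496 x 5/1 = 0.003748 mol.
[Fe^2+] = 0.003748 / 0.02130 L = 0.176 M.

0.176 M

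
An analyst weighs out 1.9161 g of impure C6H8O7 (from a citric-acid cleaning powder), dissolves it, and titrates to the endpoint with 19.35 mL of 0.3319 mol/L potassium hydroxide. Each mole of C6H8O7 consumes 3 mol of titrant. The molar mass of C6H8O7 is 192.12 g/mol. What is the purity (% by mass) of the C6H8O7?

21.5%

n(KOH) = 0.3319 x 0.01935 = 0.006422 mol.
n(C6H8O7) = 0.006422 / 3 = 0.002141 mol.
mass of C6H8O7 = 0.002141 x 192.12 = 0.4113 g.
% purity = 0.4113 / 1.9161 x 100 = 21.5%.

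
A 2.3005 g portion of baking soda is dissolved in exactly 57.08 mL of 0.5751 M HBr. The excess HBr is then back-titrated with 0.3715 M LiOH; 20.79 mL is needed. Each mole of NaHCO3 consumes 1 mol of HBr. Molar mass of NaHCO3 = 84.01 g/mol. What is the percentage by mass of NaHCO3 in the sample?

Total n(HBr) added = 0.5751 x 0.05708 = 0.03283 mol.
n(LiOH) used = 0.3715 x 0.02079 = 0.007723 mol, which equals the excess n(HBr).
So n(HBr) consumed by the sample = 0.03283 - 0.007723 = 0.02510 mol.
n(NaHCO3) = 0.02510 / 1 = 0.02510 mol.
mass NaHCO3 = 0.02510 x 84.01 = 2.109 g, so %NaHCO3 = 2.109/2.3005 x 100 = 91.7%.

91.7%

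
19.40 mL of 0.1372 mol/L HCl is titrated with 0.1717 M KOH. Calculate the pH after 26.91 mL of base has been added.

n(acid) = 0.1372 x 0.01940 = 0.002662 mol; n(KOH) added = 0.1717 x 0.02691 = 0.004620 mol.
Base is in excess by 0.004620 - 0.002662 = 0.001959 mol in a total volume of 0.04631 L.
[OH^-] = 0.001959/0.04631 = 0.04230 M, so pOH = 1.37 and pH = 14.00 - 1.37 = 12.63.

12.63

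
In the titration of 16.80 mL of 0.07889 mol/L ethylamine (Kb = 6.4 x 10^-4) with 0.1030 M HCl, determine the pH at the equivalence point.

6.08

n(C2H5NH2) = 0.07889 x 0.01680 = 0.001325 mol; V(HCl) at equivalence = 0.001325/0.1030 = 0.01287 L.
At equivalence the base is fully converted to C2H5NH3+; total volume = 0.02967 L, so [C2H5NH3+] = 0.001325/0.02967 = 0.04467 M.
Ka(C2H5NH3+) = Kw/Kb = 1.0e-14 / 6.4 x 10^-4 = 1.56e-11.
[H^+] = sqrt(Ka x [C2H5NH3+]) = sqrt(1.56e-11 x 0.04467) = 8.35e-7 M.
pH = -log(8.35e-7) = 6.08.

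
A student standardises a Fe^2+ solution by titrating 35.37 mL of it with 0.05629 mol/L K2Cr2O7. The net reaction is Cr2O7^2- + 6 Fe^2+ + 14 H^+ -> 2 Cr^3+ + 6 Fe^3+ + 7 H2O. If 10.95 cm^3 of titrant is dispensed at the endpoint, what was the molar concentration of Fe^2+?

0.105 M

n(K2Cr2O7) = 0.05629 x 0.01095 = 0.0006164 mol.
From the balanced equation, 1 mol K2Cr2O7 reacts with 6 mol Fe^2+, so n(Fe^2+) = 0.0006164 x 6/1 = 0.003698 mol.
[Fe^2+] = 0.003698 / 0.03537 L = 0.105 M.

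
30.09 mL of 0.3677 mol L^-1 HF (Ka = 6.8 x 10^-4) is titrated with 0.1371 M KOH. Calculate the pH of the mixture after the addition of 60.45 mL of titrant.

Initial n(HF) = 0.3677 x 0.03009 = 0.01106 mol.
n(KOH) added = 0.1371 x 0.06045 = 0.008288 mol, converting that many moles of HF to F-.
Remaining n(HF) = 0.002776 mol; n(F-) = 0.008288 mol.
By Henderson-Hasselbalch, pH = pKa + log([A^-]/[HA]) = 3.17 + log(0.008288/0.002776) = 3.17 + (+0.47) = 3.64.

3.64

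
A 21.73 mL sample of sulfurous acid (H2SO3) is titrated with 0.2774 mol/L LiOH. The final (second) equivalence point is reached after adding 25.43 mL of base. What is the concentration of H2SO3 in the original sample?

n(LiOH) = 0.2774 x 0.02543 = 0.007054 mol.
At the final (second) equivalence point, 2 mol OH^- react per mol H2SO3, so n(H2SO3) = 0.007054 / 2 = 0.003527 mol.
[H2SO3] = 0.003527 / 0.02173 L = 0.162 M.

0.162 M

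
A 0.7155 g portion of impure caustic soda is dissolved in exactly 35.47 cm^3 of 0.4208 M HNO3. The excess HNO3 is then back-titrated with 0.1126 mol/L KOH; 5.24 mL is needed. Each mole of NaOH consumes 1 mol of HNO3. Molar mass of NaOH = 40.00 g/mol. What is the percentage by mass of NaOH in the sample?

80.1%

Total n(HNO3) added = 0.4208 x 0.03547 = 0.01493 mol.
n(KOH) used = 0.1126 x 0.005240 = 0.0005900 mol, which equals the excess n(HNO3).
So n(HNO3) consumed by the sample = 0.01493 - 0.0005900 = 0.01434 mol.
n(NaOH) = 0.01434 / 1 = 0.01434 mol.
mass NaOH = 0.01434 x 40.00 = 0.5734 g, so %NaOH = 0.5734/0.7155 x 100 = 80.1%.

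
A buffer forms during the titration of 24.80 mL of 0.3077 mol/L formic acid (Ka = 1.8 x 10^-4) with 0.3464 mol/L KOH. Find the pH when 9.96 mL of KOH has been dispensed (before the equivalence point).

3.66

Initial n(HCOOH) = 0.3077 x 0.02480 = 0.007631 mol.
n(KOH) added = 0.3464 x 0.009960 = 0.003450 mol, converting that many moles of HCOOH to HCOO-.
Remaining n(HCOOH) = 0.004181 mol; n(HCOO-) = 0.003450 mol.
By Henderson-Hasselbalch, pH = pKa + log([A^-]/[HA]) = 3.74 + log(0.003450/0.004181) = 3.74 + (-0.08) = 3.66.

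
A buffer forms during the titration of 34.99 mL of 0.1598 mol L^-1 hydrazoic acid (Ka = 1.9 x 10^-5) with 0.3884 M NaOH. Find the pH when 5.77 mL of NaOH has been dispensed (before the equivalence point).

4.55

Initial n(HN3) = 0.1598 x 0.03499 = 0.005591 mol.
n(NaOH) added = 0.3884 x 0.005770 = 0.002241 mol, converting that many moles of HN3 to N3-.
Remaining n(HN3) = 0.003350 mol; n(N3-) = 0.002241 mol.
By Henderson-Hasselbalch, pH = pKa + log([A^-]/[HA]) = 4.72 + log(0.002241/0.003350) = 4.72 + (-0.17) = 4.55.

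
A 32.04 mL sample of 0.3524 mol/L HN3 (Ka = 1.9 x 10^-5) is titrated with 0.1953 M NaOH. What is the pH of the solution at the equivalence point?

n(HN3) = 0.3524 x 0.03204 = 0.01129 mol; V(NaOH) at equivalence = 0.01129/0.1953 = 0.05781 L.
At equivalence all the acid is converted to N3-; total volume = 0.03204 + 0.05781 = 0.08985 L, so [N3-] = 0.01129/0.08985 = 0.1257 M.
Kb = Kw/Ka = 1.0e-14 / 1.9 x 10^-5 = 5.26e-10.
[OH^-] = sqrt(Kb x [N3-]) = sqrt(5.26e-10 x 0.1257) = 8.13e-6 M.
pOH = 5.09, so pH = 14.00 - 5.09 = 8.91.

8.91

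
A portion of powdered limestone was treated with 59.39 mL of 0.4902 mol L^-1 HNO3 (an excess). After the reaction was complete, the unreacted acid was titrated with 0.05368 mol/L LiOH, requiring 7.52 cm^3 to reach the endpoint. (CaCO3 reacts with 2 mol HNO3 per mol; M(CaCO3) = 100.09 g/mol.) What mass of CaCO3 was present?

1.44 g

Total n(HNO3) added = 0.4902 x 0.05939 = 0.02911 mol.
n(LiOH) used = 0.05368 x 0.007520 = 0.0004037 mol, which equals the excess n(HNO3).
So n(HNO3) consumed by the sample = 0.02911 - 0.0004037 = 0.02871 mol.
n(CaCO3) = 0.02871 / 2 = 0.01435 mol.
mass = 0.01435 mol x 100.09 g/mol = 1.44 g.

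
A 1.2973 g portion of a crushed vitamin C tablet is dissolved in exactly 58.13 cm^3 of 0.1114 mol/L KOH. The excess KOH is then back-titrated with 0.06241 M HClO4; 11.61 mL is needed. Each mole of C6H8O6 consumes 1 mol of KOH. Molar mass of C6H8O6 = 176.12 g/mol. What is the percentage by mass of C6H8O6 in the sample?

Total n(KOH) added = 0.1114 x 0.05813 = 0.006476 mol.
n(HClO4) used = 0.06241 x 0.01161 = 0.0007246 mol, which equals the excess n(KOH).
So n(KOH) consumed by the sample = 0.006476 - 0.0007246 = 0.005751 mol.
n(C6H8O6) = 0.005751 / 1 = 0.005751 mol.
mass C6H8O6 = 0.005751 x 176.12 = 1.013 g, so %C6H8O6 = 1.013/1.2973 x 100 = 78.1%.

78.1%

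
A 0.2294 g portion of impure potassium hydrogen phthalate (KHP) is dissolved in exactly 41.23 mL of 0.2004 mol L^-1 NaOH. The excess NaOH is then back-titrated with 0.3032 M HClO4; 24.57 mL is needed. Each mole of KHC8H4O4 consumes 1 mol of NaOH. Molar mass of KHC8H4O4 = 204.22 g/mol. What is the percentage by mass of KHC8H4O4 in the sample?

72.4%

Total n(NaOH) added = 0.2004 x 0.04123 = 0.008262 mol.
n(HClO4) used = 0.3032 x 0.02457 = 0.007450 mol, which equals the excess n(NaOH).
So n(NaOH) consumed by the sample = 0.008262 - 0.007450 = 0.0008129 mol.
n(KHC8H4O4) = 0.0008129 / 1 = 0.0008129 mol.
mass KHC8H4O4 = 0.0008129 x 204.22 = 0.1660 g, so %KHC8H4O4 = 0.1660/0.2294 x 100 = 72.4%.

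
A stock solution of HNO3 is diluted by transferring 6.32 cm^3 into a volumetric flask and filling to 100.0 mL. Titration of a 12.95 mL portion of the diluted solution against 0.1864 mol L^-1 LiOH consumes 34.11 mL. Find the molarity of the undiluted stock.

7.77 M

n(LiOH) = 0.1864 x 0.03411 = 0.006358 mol.
n(HNO3) in the aliquot = 0.006358 mol.
[diluted HNO3] = 0.006358 / 0.01295 = 0.4910 M.
Dilution factor = 100.0/6.320 = 15.82, so [stock] = 0.4910 x 15.82 = 7.77 M.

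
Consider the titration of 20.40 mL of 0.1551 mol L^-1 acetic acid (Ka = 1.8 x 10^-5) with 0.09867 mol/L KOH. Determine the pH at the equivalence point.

n(CH3COOH) = 0.1551 x 0.02040 = 0.003164 mol; V(KOH) at equivalence = 0.003164/0.09867 = 0.03207 L.
At equivalence all the acid is converted to CH3COO-; total volume = 0.02040 + 0.03207 = 0.05247 L, so [CH3COO-] = 0.003164/0.05247 = 0.06031 M.
Kb = Kw/Ka = 1.0e-14 / 1.8 x 10^-5 = 5.56e-10.
[OH^-] = sqrt(Kb x [CH3COO-]) = sqrt(5.56e-10 x 0.06031) = 5.79e-6 M.
pOH = 5.24, so pH = 14.00 - 5.24 = 8.76.

8.76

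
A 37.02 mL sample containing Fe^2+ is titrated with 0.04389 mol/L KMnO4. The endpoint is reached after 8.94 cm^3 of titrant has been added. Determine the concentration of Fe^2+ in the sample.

n(KMnO4) = 0.04389 x 0.008940 = 0.0003924 mol.
From the balanced equation, 1 mol KMnO4 reacts with 5 mol Fe^2+, so n(Fe^2+) = 0.0003924 x 5/1 = 0.001962 mol.
[Fe^2+] = 0.001962 / 0.03702 L = 0.0530 M.

0.0530 M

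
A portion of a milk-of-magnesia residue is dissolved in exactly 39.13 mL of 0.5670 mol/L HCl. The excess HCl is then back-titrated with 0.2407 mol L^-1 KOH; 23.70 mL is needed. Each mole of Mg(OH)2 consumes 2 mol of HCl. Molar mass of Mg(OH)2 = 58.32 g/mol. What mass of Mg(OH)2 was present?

Total n(HCl) added = 0.5670 x 0.03913 = 0.02219 mol.
n(KOH) used = 0.2407 x 0.02370 = 0.005705 mol, which equals the excess n(HCl).
So n(HCl) consumed by the sample = 0.02219 - 0.005705 = 0.01648 mol.
n(Mg(OH)2) = 0.01648 / 2 = 0.008241 mol.
mass = 0.008241 mol x 58.32 g/mol = 0.481 g.

0.481 g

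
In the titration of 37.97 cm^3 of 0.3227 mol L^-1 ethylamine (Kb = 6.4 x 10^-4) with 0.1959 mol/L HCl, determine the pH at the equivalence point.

n(C2H5NH2) = 0.3227 x 0.03797 = 0.01225 mol; V(HCl) at equivalence = 0.01225/0.1959 = 0.06255 L.
At equivalence the base is fully converted to C2H5NH3+; total volume = 0.1005 L, so [C2H5NH3+] = 0.01225/0.1005 = 0.1219 M.
Ka(C2H5NH3+) = Kw/Kb = 1.0e-14 / 6.4 x 10^-4 = 1.56e-11.
[H^+] = sqrt(Ka x [C2H5NH3+]) = sqrt(1.56e-11 x 0.1219) = 1.38e-6 M.
pH = -log(1.38e-6) = 5.86.

5.86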